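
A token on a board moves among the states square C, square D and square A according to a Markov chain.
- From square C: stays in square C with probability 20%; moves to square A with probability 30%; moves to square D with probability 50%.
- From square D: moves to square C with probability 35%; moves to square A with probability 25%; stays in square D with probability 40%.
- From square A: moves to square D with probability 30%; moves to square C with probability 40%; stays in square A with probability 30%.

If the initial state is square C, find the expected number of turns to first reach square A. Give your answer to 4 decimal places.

Let t(s) be the expected number of turns to first reach square A from state s, with t(square A) = 0. Conditioning on the first turn:
t(square C) = 1 + 0.2·t(square C) + 0.5·t(square D)
t(square D) = 1 + 0.35·t(square C) + 0.4·t(square D)
Solving: t(square C) = 3.6066, t(square D) = 3.7705.
Expected turns from square C to square A: 3.6066.

3.6066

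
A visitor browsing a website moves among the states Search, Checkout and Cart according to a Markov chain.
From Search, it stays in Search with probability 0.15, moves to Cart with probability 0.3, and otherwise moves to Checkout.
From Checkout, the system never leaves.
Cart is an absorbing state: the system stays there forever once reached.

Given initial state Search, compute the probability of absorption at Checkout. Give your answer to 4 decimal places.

Let h(s) be the probability of absorption at Checkout starting from transient state s. Then h(Checkout) = 1 and h(Cart) = 0. By first-step analysis:
h(Search) = 0.15·h(Search) + 0.55·1 + 0.3·0
Solving: h(Search) = 0.6471.
Starting from Search, the probability is 0.6471.

0.6471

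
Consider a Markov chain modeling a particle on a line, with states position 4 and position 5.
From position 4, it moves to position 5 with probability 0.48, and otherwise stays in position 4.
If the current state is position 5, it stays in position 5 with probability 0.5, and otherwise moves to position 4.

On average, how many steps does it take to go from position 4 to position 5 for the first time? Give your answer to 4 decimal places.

Let t(s) be the expected number of steps to first reach position 5 from state s, with t(position 5) = 0. Conditioning on the first step:
t(position 4) = 1 + 0.52·t(position 4)
Solving: t(position 4) = 2.0833.
Expected steps from position 4 to position 5: 2.0833.

2.0833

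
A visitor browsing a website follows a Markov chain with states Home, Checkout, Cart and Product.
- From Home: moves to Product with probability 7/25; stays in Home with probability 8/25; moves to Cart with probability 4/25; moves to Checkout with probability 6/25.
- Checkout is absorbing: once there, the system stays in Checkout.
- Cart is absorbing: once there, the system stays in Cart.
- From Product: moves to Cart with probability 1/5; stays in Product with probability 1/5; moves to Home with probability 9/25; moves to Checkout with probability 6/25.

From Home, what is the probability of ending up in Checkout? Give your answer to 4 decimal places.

Let h(s) be the probability of absorption at Checkout starting from transient state s. Then h(Checkout) = 1 and h(Cart) = 0. By first-step analysis:
h(Home) = 0.32·h(Home) + 0.24·1 + 0.16·0 + 0.28·h(Product)
h(Product) = 0.36·h(Home) + 0.24·1 + 0.2·0 + 0.2·h(Product)
Solving: h(Home) = 0.5848, h(Product) = 0.5632.
Starting from Home, the probability is 0.5848.

0.5848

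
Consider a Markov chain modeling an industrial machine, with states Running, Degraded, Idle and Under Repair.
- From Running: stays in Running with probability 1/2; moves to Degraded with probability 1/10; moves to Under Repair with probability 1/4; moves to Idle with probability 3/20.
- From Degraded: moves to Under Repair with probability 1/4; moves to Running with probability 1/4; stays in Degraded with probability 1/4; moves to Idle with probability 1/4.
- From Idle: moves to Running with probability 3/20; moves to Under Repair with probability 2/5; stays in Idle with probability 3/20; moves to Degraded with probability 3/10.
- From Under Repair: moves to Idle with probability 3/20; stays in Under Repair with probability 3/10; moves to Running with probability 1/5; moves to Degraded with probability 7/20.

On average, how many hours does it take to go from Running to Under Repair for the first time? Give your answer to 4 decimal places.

Let t(s) be the expected number of hours to first reach Under Repair from state s, with t(Under Repair) = 0. Conditioning on the first hour:
t(Running) = 1 + 0.5·t(Running) + 0.1·t(Degraded) + 0.15·t(Idle)
t(Degraded) = 1 + 0.25·t(Running) + 0.25·t(Degraded) + 0.25·t(Idle)
t(Idle) = 1 + 0.15·t(Running) + 0.3·t(Degraded) + 0.15·t(Idle)
Solving: t(Running) = 3.6384, t(Degraded) = 3.5726, t(Idle) = 3.0795.
Expected hours from Running to Under Repair: 3.6384.

3.6384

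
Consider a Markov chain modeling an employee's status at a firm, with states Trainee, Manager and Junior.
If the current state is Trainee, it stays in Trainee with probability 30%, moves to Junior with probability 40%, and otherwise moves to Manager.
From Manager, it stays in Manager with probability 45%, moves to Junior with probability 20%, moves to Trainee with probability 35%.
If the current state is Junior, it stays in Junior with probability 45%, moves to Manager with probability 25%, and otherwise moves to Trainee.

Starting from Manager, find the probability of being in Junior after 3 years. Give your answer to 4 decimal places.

Propagate the distribution vector 3 years from Manager.
After 0 years: (0.0000, 1.0000, 0.0000)
After 1 year: (0.3500, 0.4500, 0.2000)
After 2 years: (0.3225, 0.3575, 0.3200)
After 3 years: (0.3179, 0.3376, 0.3445)
P(in Junior after 3 years) = 0.3445

0.3445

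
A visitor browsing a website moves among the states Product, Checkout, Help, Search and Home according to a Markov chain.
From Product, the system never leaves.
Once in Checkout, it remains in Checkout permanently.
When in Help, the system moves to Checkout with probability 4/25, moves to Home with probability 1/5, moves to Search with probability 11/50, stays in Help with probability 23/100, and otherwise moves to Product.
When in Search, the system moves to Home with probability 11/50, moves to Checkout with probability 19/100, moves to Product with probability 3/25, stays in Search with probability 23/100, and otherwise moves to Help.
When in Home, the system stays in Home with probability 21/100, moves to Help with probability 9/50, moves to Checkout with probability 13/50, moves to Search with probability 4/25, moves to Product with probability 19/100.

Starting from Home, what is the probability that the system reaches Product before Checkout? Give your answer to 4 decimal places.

Let h(s) be the probability of absorption at Product starting from transient state s. Then h(Product) = 1 and h(Checkout) = 0. By first-step analysis:
h(Help) = 0.19·1 + 0.16·0 + 0.23·h(Help) + 0.22·h(Search) + 0.2·h(Home)
h(Search) = 0.12·1 + 0.19·0 + 0.24·h(Help) + 0.23·h(Search) + 0.22·h(Home)
h(Home) = 0.19·1 + 0.26·0 + 0.18·h(Help) + 0.16·h(Search) + 0.21·h(Home)
Solving: h(Help) = 0.4840, h(Search) = 0.4319, h(Home) = 0.4383.
Starting from Home, the probability is 0.4383.

0.4383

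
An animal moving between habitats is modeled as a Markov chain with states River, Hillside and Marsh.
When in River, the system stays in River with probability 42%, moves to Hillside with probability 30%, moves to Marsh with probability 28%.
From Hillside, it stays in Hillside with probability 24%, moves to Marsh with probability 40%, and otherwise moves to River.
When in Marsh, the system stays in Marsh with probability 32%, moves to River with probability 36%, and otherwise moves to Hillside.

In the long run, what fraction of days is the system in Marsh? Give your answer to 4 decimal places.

Let the stationary distribution be π with π = πP and π_1 + π_2 + π_3 = 1.
π_1 = 0.42·π_1 + 0.36·π_2 + 0.36·π_3
π_2 = 0.3·π_1 + 0.24·π_2 + 0.32·π_3
Solving with the normalization constraint gives π = (0.3830, 0.2892, 0.3278).
So the stationary probability of Marsh is 0.3278.

0.3278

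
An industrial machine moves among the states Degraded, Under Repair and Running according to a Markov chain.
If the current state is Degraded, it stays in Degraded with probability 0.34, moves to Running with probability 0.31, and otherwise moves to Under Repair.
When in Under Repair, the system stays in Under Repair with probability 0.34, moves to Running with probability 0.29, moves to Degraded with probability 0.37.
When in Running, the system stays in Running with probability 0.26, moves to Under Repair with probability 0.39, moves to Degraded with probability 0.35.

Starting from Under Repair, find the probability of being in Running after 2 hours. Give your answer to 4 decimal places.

Sum over the intermediate state after 1 hour:
P = P(Under Repair→Degraded)·P(Degraded→Running) + P(Under Repair→Under Repair)·P(Under Repair→Running) + P(Under Repair→Running)·P(Running→Running)
  = 0.37×0.31 + 0.34×0.29 + 0.29×0.26
  = 0.1147 + 0.0986 + 0.0754 = 0.2887

0.2887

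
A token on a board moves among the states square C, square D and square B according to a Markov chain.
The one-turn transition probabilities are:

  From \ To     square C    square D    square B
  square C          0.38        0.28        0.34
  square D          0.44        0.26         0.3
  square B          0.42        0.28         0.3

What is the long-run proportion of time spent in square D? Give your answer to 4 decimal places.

Let the stationary distribution be π with π = πP and π_1 + π_2 + π_3 = 1.
π_1 = 0.38·π_1 + 0.44·π_2 + 0.42·π_3
π_2 = 0.28·π_1 + 0.26·π_2 + 0.28·π_3
Solving with the normalization constraint gives π = (0.4091, 0.2745, 0.3164).
So the stationary probability of square D is 0.2745.

0.2745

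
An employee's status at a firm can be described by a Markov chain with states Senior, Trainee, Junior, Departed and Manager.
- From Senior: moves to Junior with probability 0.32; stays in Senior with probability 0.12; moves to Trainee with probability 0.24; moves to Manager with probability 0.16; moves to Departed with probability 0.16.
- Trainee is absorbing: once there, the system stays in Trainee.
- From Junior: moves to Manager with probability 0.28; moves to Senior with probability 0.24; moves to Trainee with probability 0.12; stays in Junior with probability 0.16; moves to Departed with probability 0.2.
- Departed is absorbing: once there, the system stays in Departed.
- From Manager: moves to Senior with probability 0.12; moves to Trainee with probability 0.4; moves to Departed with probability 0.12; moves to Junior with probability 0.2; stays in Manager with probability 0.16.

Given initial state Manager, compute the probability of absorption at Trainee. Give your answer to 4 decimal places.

0.6907

Let h(s) be the probability of absorption at Trainee starting from transient state s. Then h(Trainee) = 1 and h(Departed) = 0. By first-step analysis:
h(Senior) = 0.12·h(Senior) + 0.24·1 + 0.32·h(Junior) + 0.16·0 + 0.16·h(Manager)
h(Junior) = 0.24·h(Senior) + 0.12·1 + 0.16·h(Junior) + 0.2·0 + 0.28·h(Manager)
h(Manager) = 0.12·h(Senior) + 0.4·1 + 0.2·h(Junior) + 0.12·0 + 0.16·h(Manager)
Solving: h(Senior) = 0.5959, h(Junior) = 0.5433, h(Manager) = 0.6907.
Starting from Manager, the probability is 0.6907.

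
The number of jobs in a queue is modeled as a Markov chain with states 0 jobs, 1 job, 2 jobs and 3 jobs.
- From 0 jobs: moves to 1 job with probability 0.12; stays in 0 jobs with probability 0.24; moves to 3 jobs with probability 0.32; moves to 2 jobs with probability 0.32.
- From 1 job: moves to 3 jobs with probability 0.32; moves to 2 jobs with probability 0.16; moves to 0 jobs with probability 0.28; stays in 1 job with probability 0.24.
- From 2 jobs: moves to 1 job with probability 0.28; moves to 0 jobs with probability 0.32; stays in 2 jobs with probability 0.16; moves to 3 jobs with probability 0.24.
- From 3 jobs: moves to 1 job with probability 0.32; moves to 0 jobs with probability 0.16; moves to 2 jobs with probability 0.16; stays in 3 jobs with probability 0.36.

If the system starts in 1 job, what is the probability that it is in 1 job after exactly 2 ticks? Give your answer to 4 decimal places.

0.2384

Propagate the distribution vector 2 ticks from 1 job.
After 0 ticks: (0.0000, 1.0000, 0.0000, 0.0000)
After 1 tick: (0.2800, 0.2400, 0.1600, 0.3200)
After 2 ticks: (0.2368, 0.2384, 0.2048, 0.3200)
P(in 1 job after 2 ticks) = 0.2384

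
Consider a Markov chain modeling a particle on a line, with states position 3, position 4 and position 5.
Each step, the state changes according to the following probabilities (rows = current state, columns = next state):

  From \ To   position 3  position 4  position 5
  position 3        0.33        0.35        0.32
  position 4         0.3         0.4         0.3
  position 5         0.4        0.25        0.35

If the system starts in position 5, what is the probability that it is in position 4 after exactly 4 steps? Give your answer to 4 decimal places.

0.3344

Propagate the distribution vector 4 steps from position 5.
After 0 steps: (0.0000, 0.0000, 1.0000)
After 1 step: (0.4000, 0.2500, 0.3500)
After 2 steps: (0.3470, 0.3275, 0.3255)
After 3 steps: (0.3430, 0.3338, 0.3232)
After 4 steps: (0.3426, 0.3344, 0.3230)
P(in position 4 after 4 steps) = 0.3344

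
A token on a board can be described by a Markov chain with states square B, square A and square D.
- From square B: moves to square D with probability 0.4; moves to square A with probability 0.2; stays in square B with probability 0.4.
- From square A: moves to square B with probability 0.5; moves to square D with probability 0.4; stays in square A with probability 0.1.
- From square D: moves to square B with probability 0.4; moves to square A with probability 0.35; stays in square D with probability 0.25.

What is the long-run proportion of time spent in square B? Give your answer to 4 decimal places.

0.4229

Let the stationary distribution be π with π = πP and π_1 + π_2 + π_3 = 1.
π_1 = 0.4·π_1 + 0.5·π_2 + 0.4·π_3
π_2 = 0.2·π_1 + 0.1·π_2 + 0.35·π_3
Solving with the normalization constraint gives π = (0.4229, 0.2292, 0.3478).
So the stationary probability of square B is 0.4229.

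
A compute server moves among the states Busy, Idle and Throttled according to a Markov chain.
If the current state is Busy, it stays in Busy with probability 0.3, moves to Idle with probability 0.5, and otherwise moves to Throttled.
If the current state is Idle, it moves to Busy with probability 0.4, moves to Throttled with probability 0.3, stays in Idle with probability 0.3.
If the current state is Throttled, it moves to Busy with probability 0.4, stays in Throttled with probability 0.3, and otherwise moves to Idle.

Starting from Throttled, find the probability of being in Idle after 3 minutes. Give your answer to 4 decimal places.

0.3720

Propagate the distribution vector 3 minutes from Throttled.
After 0 minutes: (0.0000, 0.0000, 1.0000)
After 1 minute: (0.4000, 0.3000, 0.3000)
After 2 minutes: (0.3600, 0.3800, 0.2600)
After 3 minutes: (0.3640, 0.3720, 0.2640)
P(in Idle after 3 minutes) = 0.3720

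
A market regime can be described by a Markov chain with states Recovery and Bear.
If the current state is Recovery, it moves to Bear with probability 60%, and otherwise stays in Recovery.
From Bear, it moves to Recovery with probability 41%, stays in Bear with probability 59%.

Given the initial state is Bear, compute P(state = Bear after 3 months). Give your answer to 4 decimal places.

0.5941

Propagate the distribution vector 3 months from Bear.
After 0 months: (0.0000, 1.0000)
After 1 month: (0.4100, 0.5900)
After 2 months: (0.4059, 0.5941)
After 3 months: (0.4059, 0.5941)
P(in Bear after 3 months) = 0.5941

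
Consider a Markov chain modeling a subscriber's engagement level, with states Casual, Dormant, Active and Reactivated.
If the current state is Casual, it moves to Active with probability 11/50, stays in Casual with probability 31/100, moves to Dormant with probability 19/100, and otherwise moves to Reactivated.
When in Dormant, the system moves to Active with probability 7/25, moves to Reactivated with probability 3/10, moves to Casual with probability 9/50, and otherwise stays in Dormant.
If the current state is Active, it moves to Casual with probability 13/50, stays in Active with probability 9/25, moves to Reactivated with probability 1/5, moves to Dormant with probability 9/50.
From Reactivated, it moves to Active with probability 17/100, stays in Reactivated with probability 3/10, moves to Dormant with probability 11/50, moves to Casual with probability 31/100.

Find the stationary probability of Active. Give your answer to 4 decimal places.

0.2545

Let the stationary distribution be π with π = πP and π_1 + π_2 + π_3 + π_4 = 1.
π_1 = 0.31·π_1 + 0.18·π_2 + 0.26·π_3 + 0.31·π_4
π_2 = 0.19·π_1 + 0.24·π_2 + 0.18·π_3 + 0.22·π_4
π_3 = 0.22·π_1 + 0.28·π_2 + 0.36·π_3 + 0.17·π_4
Solving with the normalization constraint gives π = (0.2705, 0.2058, 0.2545, 0.2691).
So the stationary probability of Active is 0.2545.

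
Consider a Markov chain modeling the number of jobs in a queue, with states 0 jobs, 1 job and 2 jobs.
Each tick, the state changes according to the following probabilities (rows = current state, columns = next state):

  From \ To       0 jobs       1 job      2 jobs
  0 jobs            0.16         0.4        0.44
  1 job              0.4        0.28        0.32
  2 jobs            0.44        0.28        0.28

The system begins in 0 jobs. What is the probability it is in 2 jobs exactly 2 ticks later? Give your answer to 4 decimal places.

0.3216

Sum over the intermediate state after 1 tick:
P = P(0 jobs→0 jobs)·P(0 jobs→2 jobs) + P(0 jobs→1 job)·P(1 job→2 jobs) + P(0 jobs→2 jobs)·P(2 jobs→2 jobs)
  = 0.16×0.44 + 0.4×0.32 + 0.44×0.28
  = 0.0704 + 0.1280 + 0.1232 = 0.3216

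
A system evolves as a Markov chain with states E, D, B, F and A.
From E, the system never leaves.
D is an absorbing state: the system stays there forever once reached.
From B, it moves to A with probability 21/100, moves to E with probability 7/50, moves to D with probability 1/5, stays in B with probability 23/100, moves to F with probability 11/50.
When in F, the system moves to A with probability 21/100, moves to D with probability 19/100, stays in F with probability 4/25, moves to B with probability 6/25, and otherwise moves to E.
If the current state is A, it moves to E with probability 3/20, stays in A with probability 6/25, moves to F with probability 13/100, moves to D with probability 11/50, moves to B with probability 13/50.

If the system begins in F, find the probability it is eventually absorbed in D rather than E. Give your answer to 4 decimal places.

0.5325

Let h(s) be the probability of absorption at D starting from transient state s. Then h(D) = 1 and h(E) = 0. By first-step analysis:
h(B) = 0.14·0 + 0.2·1 + 0.23·h(B) + 0.22·h(F) + 0.21·h(A)
h(F) = 0.2·0 + 0.19·1 + 0.24·h(B) + 0.16·h(F) + 0.21·h(A)
h(A) = 0.15·0 + 0.22·1 + 0.26·h(B) + 0.13·h(F) + 0.24·h(A)
Solving: h(B) = 0.5687, h(F) = 0.5325, h(A) = 0.5751.
Starting from F, the probability is 0.5325.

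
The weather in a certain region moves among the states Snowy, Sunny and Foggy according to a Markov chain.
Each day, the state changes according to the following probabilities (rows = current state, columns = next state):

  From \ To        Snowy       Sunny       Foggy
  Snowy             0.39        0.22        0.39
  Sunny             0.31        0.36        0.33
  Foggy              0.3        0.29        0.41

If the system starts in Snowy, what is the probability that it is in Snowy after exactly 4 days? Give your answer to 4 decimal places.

Propagate the distribution vector 4 days from Snowy.
After 0 days: (1.0000, 0.0000, 0.0000)
After 1 day: (0.3900, 0.2200, 0.3900)
After 2 days: (0.3373, 0.2781, 0.3846)
After 3 days: (0.3331, 0.2859, 0.3810)
After 4 days: (0.3328, 0.2867, 0.3805)
P(in Snowy after 4 days) = 0.3328

0.3328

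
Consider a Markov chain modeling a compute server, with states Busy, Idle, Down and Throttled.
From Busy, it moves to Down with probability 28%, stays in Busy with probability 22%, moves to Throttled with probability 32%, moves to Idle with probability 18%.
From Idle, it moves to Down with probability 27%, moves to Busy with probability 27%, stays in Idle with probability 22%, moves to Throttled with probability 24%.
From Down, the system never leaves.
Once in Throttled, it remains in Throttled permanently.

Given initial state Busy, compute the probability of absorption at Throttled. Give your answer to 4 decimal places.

Let h(s) be the probability of absorption at Throttled starting from transient state s. Then h(Throttled) = 1 and h(Down) = 0. By first-step analysis:
h(Busy) = 0.22·h(Busy) + 0.18·h(Idle) + 0.28·0 + 0.32·1
h(Idle) = 0.27·h(Busy) + 0.22·h(Idle) + 0.27·0 + 0.24·1
Solving: h(Busy) = 0.5230, h(Idle) = 0.4887.
Starting from Busy, the probability is 0.5230.

0.5230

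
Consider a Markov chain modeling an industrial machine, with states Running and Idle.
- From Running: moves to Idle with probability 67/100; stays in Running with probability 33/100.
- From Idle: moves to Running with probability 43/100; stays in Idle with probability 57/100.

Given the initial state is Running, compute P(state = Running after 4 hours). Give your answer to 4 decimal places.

Propagate the distribution vector 4 hours from Running.
After 0 hours: (1.0000, 0.0000)
After 1 hour: (0.3300, 0.6700)
After 2 hours: (0.3970, 0.6030)
After 3 hours: (0.3903, 0.6097)
After 4 hours: (0.3910, 0.6090)
P(in Running after 4 hours) = 0.3910

0.3910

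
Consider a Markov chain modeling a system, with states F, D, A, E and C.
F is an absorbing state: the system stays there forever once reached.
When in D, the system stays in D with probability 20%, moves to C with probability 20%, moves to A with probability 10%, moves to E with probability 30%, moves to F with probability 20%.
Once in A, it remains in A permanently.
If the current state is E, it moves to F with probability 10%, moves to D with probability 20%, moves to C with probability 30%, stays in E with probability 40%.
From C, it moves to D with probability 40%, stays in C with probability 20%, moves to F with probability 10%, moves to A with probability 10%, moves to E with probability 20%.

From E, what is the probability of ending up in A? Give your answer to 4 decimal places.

Let h(s) be the probability of absorption at A starting from transient state s. Then h(A) = 1 and h(F) = 0. By first-step analysis:
h(D) = 0.2·0 + 0.2·h(D) + 0.1·1 + 0.3·h(E) + 0.2·h(C)
h(E) = 0.1·0 + 0.2·h(D) + 0.4·h(E) + 0.3·h(C)
h(C) = 0.1·0 + 0.4·h(D) + 0.1·1 + 0.2·h(E) + 0.2·h(C)
Solving: h(D) = 0.3214, h(E) = 0.2857, h(C) = 0.3571.
Starting from E, the probability is 0.2857.

0.2857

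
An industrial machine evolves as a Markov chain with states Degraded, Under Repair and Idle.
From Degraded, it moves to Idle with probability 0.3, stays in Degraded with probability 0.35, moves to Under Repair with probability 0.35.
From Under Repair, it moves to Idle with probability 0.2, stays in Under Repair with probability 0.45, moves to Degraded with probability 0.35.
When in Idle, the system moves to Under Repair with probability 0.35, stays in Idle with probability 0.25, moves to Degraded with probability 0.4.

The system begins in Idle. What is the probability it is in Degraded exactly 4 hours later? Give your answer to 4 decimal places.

0.3624

Propagate the distribution vector 4 hours from Idle.
After 0 hours: (0.0000, 0.0000, 1.0000)
After 1 hour: (0.4000, 0.3500, 0.2500)
After 2 hours: (0.3625, 0.3850, 0.2525)
After 3 hours: (0.3626, 0.3885, 0.2489)
After 4 hours: (0.3624, 0.3889, 0.2487)
P(in Degraded after 4 hours) = 0.3624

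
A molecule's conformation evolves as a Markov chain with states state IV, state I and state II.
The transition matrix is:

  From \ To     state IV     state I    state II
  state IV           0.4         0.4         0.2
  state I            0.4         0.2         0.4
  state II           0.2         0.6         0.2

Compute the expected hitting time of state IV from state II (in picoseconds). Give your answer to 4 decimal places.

Let t(s) be the expected number of picoseconds to first reach state IV from state s, with t(state IV) = 0. Conditioning on the first picosecond:
t(state I) = 1 + 0.2·t(state I) + 0.4·t(state II)
t(state II) = 1 + 0.6·t(state I) + 0.2·t(state II)
Solving: t(state I) = 3.0000, t(state II) = 3.5000.
Expected picoseconds from state II to state IV: 3.5000.

3.5000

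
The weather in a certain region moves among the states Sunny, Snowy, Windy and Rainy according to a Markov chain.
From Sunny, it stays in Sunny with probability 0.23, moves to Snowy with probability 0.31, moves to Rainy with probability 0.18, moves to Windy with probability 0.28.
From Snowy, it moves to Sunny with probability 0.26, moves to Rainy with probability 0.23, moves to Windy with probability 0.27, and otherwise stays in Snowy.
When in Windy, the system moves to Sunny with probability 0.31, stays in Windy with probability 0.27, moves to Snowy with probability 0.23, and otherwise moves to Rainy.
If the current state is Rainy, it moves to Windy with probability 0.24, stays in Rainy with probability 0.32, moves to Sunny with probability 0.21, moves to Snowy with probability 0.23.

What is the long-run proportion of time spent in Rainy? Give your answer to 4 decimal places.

0.2271

Let the stationary distribution be π with π = πP and π_1 + π_2 + π_3 + π_4 = 1.
π_1 = 0.23·π_1 + 0.26·π_2 + 0.31·π_3 + 0.21·π_4
π_2 = 0.31·π_1 + 0.24·π_2 + 0.23·π_3 + 0.23·π_4
π_3 = 0.28·π_1 + 0.27·π_2 + 0.27·π_3 + 0.24·π_4
Solving with the normalization constraint gives π = (0.2543, 0.2529, 0.2657, 0.2271).
So the stationary probability of Rainy is 0.2271.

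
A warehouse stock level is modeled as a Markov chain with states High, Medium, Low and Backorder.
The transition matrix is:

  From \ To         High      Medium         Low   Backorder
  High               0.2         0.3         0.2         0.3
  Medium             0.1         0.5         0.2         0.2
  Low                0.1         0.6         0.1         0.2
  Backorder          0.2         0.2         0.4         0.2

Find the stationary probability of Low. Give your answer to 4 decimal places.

0.2206

Let the stationary distribution be π with π = πP and π_1 + π_2 + π_3 + π_4 = 1.
π_1 = 0.2·π_1 + 0.1·π_2 + 0.1·π_3 + 0.2·π_4
π_2 = 0.3·π_1 + 0.5·π_2 + 0.6·π_3 + 0.2·π_4
π_3 = 0.2·π_1 + 0.2·π_2 + 0.1·π_3 + 0.4·π_4
Solving with the normalization constraint gives π = (0.1348, 0.4311, 0.2206, 0.2135).
So the stationary probability of Low is 0.2206.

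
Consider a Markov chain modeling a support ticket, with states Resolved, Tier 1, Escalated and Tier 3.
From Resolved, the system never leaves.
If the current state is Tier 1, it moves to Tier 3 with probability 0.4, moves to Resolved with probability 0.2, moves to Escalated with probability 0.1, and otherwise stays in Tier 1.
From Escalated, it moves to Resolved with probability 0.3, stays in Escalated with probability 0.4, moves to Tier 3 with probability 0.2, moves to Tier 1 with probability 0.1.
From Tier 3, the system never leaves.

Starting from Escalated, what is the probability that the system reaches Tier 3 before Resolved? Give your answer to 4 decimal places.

0.4390

Let h(s) be the probability of absorption at Tier 3 starting from transient state s. Then h(Tier 3) = 1 and h(Resolved) = 0. By first-step analysis:
h(Tier 1) = 0.2·0 + 0.3·h(Tier 1) + 0.1·h(Escalated) + 0.4·1
h(Escalated) = 0.3·0 + 0.1·h(Tier 1) + 0.4·h(Escalated) + 0.2·1
Solving: h(Tier 1) = 0.6341, h(Escalated) = 0.4390.
Starting from Escalated, the probability is 0.4390.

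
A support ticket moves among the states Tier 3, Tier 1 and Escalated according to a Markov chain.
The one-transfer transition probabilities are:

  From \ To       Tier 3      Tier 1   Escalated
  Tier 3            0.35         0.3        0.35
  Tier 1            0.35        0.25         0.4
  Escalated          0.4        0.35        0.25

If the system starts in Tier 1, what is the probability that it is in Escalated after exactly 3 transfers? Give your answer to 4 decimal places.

Propagate the distribution vector 3 transfers from Tier 1.
After 0 transfers: (0.0000, 1.0000, 0.0000)
After 1 transfer: (0.3500, 0.2500, 0.4000)
After 2 transfers: (0.3700, 0.3075, 0.3225)
After 3 transfers: (0.3661, 0.3008, 0.3331)
P(in Escalated after 3 transfers) = 0.3331

0.3331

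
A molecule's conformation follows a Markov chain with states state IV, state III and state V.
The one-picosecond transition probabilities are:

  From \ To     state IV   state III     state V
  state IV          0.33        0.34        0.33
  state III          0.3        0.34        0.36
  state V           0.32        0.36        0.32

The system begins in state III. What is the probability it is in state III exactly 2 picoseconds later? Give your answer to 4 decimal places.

0.3472

Sum over the intermediate state after 1 picosecond:
P = P(state III→state IV)·P(state IV→state III) + P(state III→state III)·P(state III→state III) + P(state III→state V)·P(state V→state III)
  = 0.3×0.34 + 0.34×0.34 + 0.36×0.36
  = 0.1020 + 0.1156 + 0.1296 = 0.3472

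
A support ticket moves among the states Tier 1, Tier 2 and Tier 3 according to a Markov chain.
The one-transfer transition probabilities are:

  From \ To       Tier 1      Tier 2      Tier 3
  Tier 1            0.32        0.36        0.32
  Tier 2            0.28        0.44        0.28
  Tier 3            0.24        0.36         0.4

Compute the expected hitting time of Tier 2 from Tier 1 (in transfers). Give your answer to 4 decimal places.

2.7778

Let t(s) be the expected number of transfers to first reach Tier 2 from state s, with t(Tier 2) = 0. Conditioning on the first transfer:
t(Tier 1) = 1 + 0.32·t(Tier 1) + 0.32·t(Tier 3)
t(Tier 3) = 1 + 0.24·t(Tier 1) + 0.4·t(Tier 3)
Solving: t(Tier 1) = 2.7778, t(Tier 3) = 2.7778.
Expected transfers from Tier 1 to Tier 2: 2.7778.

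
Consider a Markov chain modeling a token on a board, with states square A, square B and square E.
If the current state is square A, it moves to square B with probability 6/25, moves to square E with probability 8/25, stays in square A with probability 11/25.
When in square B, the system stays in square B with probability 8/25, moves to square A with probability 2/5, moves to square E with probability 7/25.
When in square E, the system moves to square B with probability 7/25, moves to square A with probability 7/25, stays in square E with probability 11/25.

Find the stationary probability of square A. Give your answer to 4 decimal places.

0.3728

Let the stationary distribution be π with π = πP and π_1 + π_2 + π_3 = 1.
π_1 = 0.44·π_1 + 0.4·π_2 + 0.28·π_3
π_2 = 0.24·π_1 + 0.32·π_2 + 0.28·π_3
Solving with the normalization constraint gives π = (0.3728, 0.2761, 0.3511).
So the stationary probability of square A is 0.3728.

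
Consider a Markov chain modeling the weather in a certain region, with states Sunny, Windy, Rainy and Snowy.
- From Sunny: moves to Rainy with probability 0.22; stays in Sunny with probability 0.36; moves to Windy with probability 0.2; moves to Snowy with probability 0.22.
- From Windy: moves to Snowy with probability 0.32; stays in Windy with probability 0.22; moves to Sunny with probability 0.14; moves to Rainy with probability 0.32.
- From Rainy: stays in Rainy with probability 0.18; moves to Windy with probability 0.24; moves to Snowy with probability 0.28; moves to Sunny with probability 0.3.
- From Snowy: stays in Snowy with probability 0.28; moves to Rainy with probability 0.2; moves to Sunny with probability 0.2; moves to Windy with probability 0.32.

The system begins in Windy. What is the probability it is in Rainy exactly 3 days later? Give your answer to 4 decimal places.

Propagate the distribution vector 3 days from Windy.
After 0 days: (0.0000, 1.0000, 0.0000, 0.0000)
After 1 day: (0.1400, 0.2200, 0.3200, 0.3200)
After 2 days: (0.2412, 0.2556, 0.2228, 0.2804)
After 3 days: (0.2455, 0.2477, 0.2310, 0.2758)
P(in Rainy after 3 days) = 0.2310

0.2310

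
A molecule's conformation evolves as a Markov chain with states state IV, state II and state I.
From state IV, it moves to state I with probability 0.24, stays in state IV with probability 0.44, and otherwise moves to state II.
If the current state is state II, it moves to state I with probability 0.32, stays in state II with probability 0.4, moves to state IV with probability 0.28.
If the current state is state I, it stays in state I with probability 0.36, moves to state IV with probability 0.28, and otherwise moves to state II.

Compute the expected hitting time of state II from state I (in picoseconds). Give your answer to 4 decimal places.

2.8846

Let t(s) be the expected number of picoseconds to first reach state II from state s, with t(state II) = 0. Conditioning on the first picosecond:
t(state IV) = 1 + 0.44·t(state IV) + 0.24·t(state I)
t(state I) = 1 + 0.28·t(state IV) + 0.36·t(state I)
Solving: t(state IV) = 3.0220, t(state I) = 2.8846.
Expected picoseconds from state I to state II: 2.8846.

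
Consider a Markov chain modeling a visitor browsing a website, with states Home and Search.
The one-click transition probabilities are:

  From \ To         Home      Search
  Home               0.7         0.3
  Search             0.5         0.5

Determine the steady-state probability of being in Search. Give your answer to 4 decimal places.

0.3750

Let the stationary distribution be π with π = πP and π_1 + π_2 = 1.
π_1 = 0.7·π_1 + 0.5·π_2
Solving with the normalization constraint gives π = (0.6250, 0.3750).
So the stationary probability of Search is 0.3750.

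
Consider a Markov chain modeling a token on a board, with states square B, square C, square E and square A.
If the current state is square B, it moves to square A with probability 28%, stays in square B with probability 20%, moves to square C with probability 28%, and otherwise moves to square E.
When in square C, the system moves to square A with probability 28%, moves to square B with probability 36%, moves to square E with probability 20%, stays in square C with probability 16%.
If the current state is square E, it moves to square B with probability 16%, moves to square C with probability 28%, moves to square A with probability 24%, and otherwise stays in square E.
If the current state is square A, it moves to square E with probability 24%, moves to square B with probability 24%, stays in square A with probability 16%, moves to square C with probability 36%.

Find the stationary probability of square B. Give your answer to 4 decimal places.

0.2424

Let the stationary distribution be π with π = πP and π_1 + π_2 + π_3 + π_4 = 1.
π_1 = 0.2·π_1 + 0.36·π_2 + 0.16·π_3 + 0.24·π_4
π_2 = 0.28·π_1 + 0.16·π_2 + 0.28·π_3 + 0.36·π_4
π_3 = 0.24·π_1 + 0.2·π_2 + 0.32·π_3 + 0.24·π_4
Solving with the normalization constraint gives π = (0.2424, 0.2672, 0.2493, 0.2411).
So the stationary probability of square B is 0.2424.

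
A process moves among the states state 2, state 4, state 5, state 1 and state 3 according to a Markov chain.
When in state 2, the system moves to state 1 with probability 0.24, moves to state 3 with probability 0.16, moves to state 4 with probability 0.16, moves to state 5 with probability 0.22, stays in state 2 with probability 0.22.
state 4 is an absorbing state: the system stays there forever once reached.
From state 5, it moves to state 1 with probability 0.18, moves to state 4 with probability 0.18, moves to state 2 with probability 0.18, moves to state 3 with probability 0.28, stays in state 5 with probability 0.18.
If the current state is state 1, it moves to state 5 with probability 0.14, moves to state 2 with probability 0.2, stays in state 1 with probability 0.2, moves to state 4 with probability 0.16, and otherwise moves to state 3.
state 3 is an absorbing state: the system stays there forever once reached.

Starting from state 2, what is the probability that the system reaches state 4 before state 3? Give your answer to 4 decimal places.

0.4336

Let h(s) be the probability of absorption at state 4 starting from transient state s. Then h(state 4) = 1 and h(state 3) = 0. By first-step analysis:
h(state 2) = 0.22·h(state 2) + 0.16·1 + 0.22·h(state 5) + 0.24·h(state 1) + 0.16·0
h(state 5) = 0.18·h(state 2) + 0.18·1 + 0.18·h(state 5) + 0.18·h(state 1) + 0.28·0
h(state 1) = 0.2·h(state 2) + 0.16·1 + 0.14·h(state 5) + 0.2·h(state 1) + 0.3·0
Solving: h(state 2) = 0.4336, h(state 5) = 0.3977, h(state 1) = 0.3780.
Starting from state 2, the probability is 0.4336.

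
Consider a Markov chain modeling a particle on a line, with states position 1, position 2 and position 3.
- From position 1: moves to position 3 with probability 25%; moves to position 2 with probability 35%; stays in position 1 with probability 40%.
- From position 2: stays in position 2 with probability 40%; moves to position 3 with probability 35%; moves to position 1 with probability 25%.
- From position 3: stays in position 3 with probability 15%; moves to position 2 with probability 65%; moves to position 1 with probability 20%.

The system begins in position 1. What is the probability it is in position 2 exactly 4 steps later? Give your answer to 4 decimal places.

0.4530

Propagate the distribution vector 4 steps from position 1.
After 0 steps: (1.0000, 0.0000, 0.0000)
After 1 step: (0.4000, 0.3500, 0.2500)
After 2 steps: (0.2975, 0.4425, 0.2600)
After 3 steps: (0.2816, 0.4501, 0.2683)
After 4 steps: (0.2788, 0.4530, 0.2682)
P(in position 2 after 4 steps) = 0.4530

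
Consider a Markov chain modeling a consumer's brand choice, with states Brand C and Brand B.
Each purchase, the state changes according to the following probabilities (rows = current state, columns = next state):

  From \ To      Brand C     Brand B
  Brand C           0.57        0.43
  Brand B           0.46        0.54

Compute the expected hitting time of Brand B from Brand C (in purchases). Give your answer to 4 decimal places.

2.3256

Let t(s) be the expected number of purchases to first reach Brand B from state s, with t(Brand B) = 0. Conditioning on the first purchase:
t(Brand C) = 1 + 0.57·t(Brand C)
Solving: t(Brand C) = 2.3256.
Expected purchases from Brand C to Brand B: 2.3256.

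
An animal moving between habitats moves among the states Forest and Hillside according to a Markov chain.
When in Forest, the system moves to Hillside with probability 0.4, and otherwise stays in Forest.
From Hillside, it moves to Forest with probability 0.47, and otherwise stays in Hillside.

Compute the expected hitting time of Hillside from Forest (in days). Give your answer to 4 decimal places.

2.5000

Let t(s) be the expected number of days to first reach Hillside from state s, with t(Hillside) = 0. Conditioning on the first day:
t(Forest) = 1 + 0.6·t(Forest)
Solving: t(Forest) = 2.5000.
Expected days from Forest to Hillside: 2.5000.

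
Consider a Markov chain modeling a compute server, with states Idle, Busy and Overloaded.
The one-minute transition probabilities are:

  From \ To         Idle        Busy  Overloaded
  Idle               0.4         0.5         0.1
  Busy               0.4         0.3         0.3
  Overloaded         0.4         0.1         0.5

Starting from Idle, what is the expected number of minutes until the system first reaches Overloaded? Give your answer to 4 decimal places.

Let t(s) be the expected number of minutes to first reach Overloaded from state s, with t(Overloaded) = 0. Conditioning on the first minute:
t(Idle) = 1 + 0.4·t(Idle) + 0.5·t(Busy)
t(Busy) = 1 + 0.4·t(Idle) + 0.3·t(Busy)
Solving: t(Idle) = 5.4545, t(Busy) = 4.5455.
Expected minutes from Idle to Overloaded: 5.4545.

5.4545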